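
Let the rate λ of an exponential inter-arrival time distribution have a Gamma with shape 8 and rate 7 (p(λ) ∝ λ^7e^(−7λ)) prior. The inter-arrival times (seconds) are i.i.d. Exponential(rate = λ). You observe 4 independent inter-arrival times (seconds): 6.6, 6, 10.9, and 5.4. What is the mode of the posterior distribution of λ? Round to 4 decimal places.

The Exponential(rate=λ) likelihood is ∝ λ^n e^(−λΣtᵢ). Here n = 4 and Σtᵢ = 6.6 + 6 + 10.9 + 5.4 = 28.9.
Posterior ∝ λ^7e^(−7λ) · λ^4e^(−28.9λ) = λ^11e^(−35.9λ), i.e. Gamma(12, 35.9).
Mode = (a−1)/b = 11/35.9 ≈ 0.3064.

λ̂_MAP = 0.3064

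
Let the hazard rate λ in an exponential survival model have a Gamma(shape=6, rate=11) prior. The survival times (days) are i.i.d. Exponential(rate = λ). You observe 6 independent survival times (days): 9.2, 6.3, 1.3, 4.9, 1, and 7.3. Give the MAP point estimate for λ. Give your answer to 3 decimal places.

λ̂_MAP = 0.268

The Exponential(rate=λ) likelihood is ∝ λ^n e^(−λΣtᵢ). Here n = 6 and Σtᵢ = 9.2 + 6.3 + 1.3 + 4.9 + 1 + 7.3 = 30.
Posterior ∝ λ^5e^(−11λ) · λ^6e^(−30λ) = λ^11e^(−41λ), i.e. Gamma(12, 41).
Mode = (a−1)/b = 11/41 ≈ 0.268.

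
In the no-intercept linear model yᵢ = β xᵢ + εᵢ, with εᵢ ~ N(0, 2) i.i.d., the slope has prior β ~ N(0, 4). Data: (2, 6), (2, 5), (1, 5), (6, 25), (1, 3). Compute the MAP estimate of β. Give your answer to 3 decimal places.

β̂_MAP = 3.871

log p(β | y) = −Σ(yᵢ − βxᵢ)²/(2·2) − β²/(2·4) + const.
Setting the derivative to zero: Σxᵢ(yᵢ − βxᵢ)/2 − β/4 = 0, so β = Σxᵢyᵢ / (Σxᵢ² + σ²/τ²).
Σxᵢyᵢ = 2·6 + 2·5 + 1·5 + 6·25 + 1·3 = 180; Σxᵢ² = 46; σ²/τ² = 0.5.
β̂_MAP = 180 / (46 + 0.5) = 180/46.5 ≈ 3.871.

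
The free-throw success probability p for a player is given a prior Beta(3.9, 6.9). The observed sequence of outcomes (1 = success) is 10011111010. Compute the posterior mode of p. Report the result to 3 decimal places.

Prior: Beta(3.9, 6.9).
Data: 7 successes in 11 trials (from the sequence). The binomial likelihood contributes p^7(1−p)^4, so the posterior is Beta(3.9+7, 6.9+4) = Beta(10.9, 10.9).
For Beta(a, b) with a, b > 1 the mode is (a−1)/(a+b−2) = 9.9/19.8 ≈ 0.500.

p̂_MAP = 0.500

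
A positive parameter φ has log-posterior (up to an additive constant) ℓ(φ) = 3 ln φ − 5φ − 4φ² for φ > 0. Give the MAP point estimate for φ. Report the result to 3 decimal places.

ℓ'(φ) = 3/φ − 5 − 8φ. Setting this to zero and multiplying by φ: 8φ² + 5φ − 3 = 0.
φ = (−5 + √(5² + 4·8·3)) / (2·8) = (−5 + √121) / 16 = (−5 + 11)/16 = 3/8.
ℓ''(φ) = −3/φ² − 8 < 0, confirming a maximum.

φ̂_MAP = 0.375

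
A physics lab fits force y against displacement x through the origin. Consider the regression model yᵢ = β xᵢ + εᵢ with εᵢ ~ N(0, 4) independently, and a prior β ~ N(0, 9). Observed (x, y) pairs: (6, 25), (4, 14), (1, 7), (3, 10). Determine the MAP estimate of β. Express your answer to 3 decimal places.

β̂_MAP = 3.891

log p(β | y) = −Σ(yᵢ − βxᵢ)²/(2·4) − β²/(2·9) + const.
Setting the derivative to zero: Σxᵢ(yᵢ − βxᵢ)/4 − β/9 = 0, so β = Σxᵢyᵢ / (Σxᵢ² + σ²/τ²).
Σxᵢyᵢ = 6·25 + 4·14 + 1·7 + 3·10 = 243; Σxᵢ² = 62; σ²/τ² = 4/9.
β̂_MAP = 243 / (62 + 4/9) = 243/(562/9) = 2187/562 ≈ 3.891.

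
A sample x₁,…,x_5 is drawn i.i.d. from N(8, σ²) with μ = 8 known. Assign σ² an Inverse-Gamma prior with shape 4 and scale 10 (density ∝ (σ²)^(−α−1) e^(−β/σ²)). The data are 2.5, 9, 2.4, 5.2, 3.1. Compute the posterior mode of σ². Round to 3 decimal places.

Sum of squared deviations about the known mean: SS = (2.5−8)² + (9−8)² + (2.4−8)² + (5.2−8)² + (3.1−8)² = 94.46.
The Normal likelihood contributes (σ²)^(−n/2) exp(−SS/(2σ²)), so the posterior is Inverse-Gamma(α + n/2, β + SS/2) = Inverse-Gamma(6.5, 57.23).
The mode of Inverse-Gamma(a, b) is b/(a+1) = 57.23/7.5 ≈ 7.631.

σ̂²_MAP = 7.631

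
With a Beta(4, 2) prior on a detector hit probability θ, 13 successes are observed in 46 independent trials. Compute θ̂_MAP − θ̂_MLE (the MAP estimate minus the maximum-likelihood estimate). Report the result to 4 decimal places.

MAP − MLE = 0.0374

Posterior is Beta(17, 35); MAP = (17−1)/(52−2) = 16/50 ≈ 0.32000.
MLE ignores the prior: θ̂_MLE = k/n = 13/46 ≈ 0.28261.
Difference = 16/50 − 13/46 = 43/1150 ≈ 0.0374.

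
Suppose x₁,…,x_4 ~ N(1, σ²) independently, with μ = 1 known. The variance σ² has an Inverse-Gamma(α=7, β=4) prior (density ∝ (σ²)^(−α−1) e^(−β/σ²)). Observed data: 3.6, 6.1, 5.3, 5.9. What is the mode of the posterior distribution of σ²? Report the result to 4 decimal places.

σ̂²_MAP = 4.1635

Sum of squared deviations about the known mean: SS = (3.6−1)² + (6.1−1)² + (5.3−1)² + (5.9−1)² = 75.27.
The Normal likelihood contributes (σ²)^(−n/2) exp(−SS/(2σ²)), so the posterior is Inverse-Gamma(α + n/2, β + SS/2) = Inverse-Gamma(9, 41.635).
The mode of Inverse-Gamma(a, b) is b/(a+1) = 41.635/10 ≈ 4.1635.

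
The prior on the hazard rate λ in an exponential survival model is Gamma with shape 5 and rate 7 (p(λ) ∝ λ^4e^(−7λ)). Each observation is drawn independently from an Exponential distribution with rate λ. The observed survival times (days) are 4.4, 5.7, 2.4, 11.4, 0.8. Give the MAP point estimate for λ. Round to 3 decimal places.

The Exponential(rate=λ) likelihood is ∝ λ^n e^(−λΣtᵢ). Here n = 5 and Σtᵢ = 4.4 + 5.7 + 2.4 + 11.4 + 0.8 = 24.7.
Posterior ∝ λ^4e^(−7λ) · λ^5e^(−24.7λ) = λ^9e^(−31.7λ), i.e. Gamma(10, 31.7).
Mode = (a−1)/b = 9/31.7 ≈ 0.284.

λ̂_MAP = 0.284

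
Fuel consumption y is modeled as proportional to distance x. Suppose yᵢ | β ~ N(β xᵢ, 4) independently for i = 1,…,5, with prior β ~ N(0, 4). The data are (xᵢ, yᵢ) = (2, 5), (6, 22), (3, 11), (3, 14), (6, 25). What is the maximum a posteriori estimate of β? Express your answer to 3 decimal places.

log p(β | y) = −Σ(yᵢ − βxᵢ)²/(2·4) − β²/(2·4) + const.
Setting the derivative to zero: Σxᵢ(yᵢ − βxᵢ)/4 − β/4 = 0, so β = Σxᵢyᵢ / (Σxᵢ² + σ²/τ²).
Σxᵢyᵢ = 2·5 + 6·22 + 3·11 + 3·14 + 6·25 = 367; Σxᵢ² = 94; σ²/τ² = 1.
β̂_MAP = 367 / (94 + 1) = 367/95 ≈ 3.863.

β̂_MAP = 3.863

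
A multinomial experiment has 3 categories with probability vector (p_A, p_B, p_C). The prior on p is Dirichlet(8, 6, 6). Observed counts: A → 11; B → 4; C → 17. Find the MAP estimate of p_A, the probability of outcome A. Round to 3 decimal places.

MAP estimate of p_A = 0.367

The posterior is Dirichlet(αᵢ + nᵢ) = Dirichlet(19, 10, 23).
For a Dirichlet(a₁,…,a_K) with all aᵢ > 1, the mode has j-th component (aⱼ − 1)/(Σaᵢ − K).
Here Σaᵢ = 52 and K = 3, so p_A = (19 − 1)/(52 − 3) = 18/49 ≈ 0.367.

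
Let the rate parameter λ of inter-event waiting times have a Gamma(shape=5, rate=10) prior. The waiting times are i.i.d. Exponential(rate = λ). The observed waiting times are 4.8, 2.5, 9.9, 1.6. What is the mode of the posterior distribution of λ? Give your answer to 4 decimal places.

λ̂_MAP = 0.2778

The Exponential(rate=λ) likelihood is ∝ λ^n e^(−λΣtᵢ). Here n = 4 and Σtᵢ = 4.8 + 2.5 + 9.9 + 1.6 = 18.8.
Posterior ∝ λ^4e^(−10λ) · λ^4e^(−18.8λ) = λ^8e^(−28.8λ), i.e. Gamma(9, 28.8).
Mode = (a−1)/b = 8/28.8 ≈ 0.2778.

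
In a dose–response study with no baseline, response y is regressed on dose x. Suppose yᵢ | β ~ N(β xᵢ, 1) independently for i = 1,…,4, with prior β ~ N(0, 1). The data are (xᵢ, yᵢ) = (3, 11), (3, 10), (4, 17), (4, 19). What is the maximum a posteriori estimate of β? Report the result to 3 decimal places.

β̂_MAP = 4.059

log p(β | y) = −Σ(yᵢ − βxᵢ)²/(2·1) − β²/(2·1) + const.
Setting the derivative to zero: Σxᵢ(yᵢ − βxᵢ)/1 − β/1 = 0, so β = Σxᵢyᵢ / (Σxᵢ² + σ²/τ²).
Σxᵢyᵢ = 3·11 + 3·10 + 4·17 + 4·19 = 207; Σxᵢ² = 50; σ²/τ² = 1.
β̂_MAP = 207 / (50 + 1) = 207/51 ≈ 4.059.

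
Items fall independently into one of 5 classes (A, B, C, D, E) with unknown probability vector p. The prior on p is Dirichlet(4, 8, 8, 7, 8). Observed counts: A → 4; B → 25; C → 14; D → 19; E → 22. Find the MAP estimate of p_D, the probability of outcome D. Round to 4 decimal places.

The posterior is Dirichlet(αᵢ + nᵢ) = Dirichlet(8, 33, 22, 26, 30).
For a Dirichlet(a₁,…,a_K) with all aᵢ > 1, the mode has j-th component (aⱼ − 1)/(Σaᵢ − K).
Here Σaᵢ = 119 and K = 5, so p_D = (26 − 1)/(119 − 5) = 25/114 ≈ 0.2193.

MAP estimate of p_D = 0.2193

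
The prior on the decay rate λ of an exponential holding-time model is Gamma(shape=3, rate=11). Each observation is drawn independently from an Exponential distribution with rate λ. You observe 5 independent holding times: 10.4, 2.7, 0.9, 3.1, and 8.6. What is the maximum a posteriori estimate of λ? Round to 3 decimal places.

λ̂_MAP = 0.191

The Exponential(rate=λ) likelihood is ∝ λ^n e^(−λΣtᵢ). Here n = 5 and Σtᵢ = 10.4 + 2.7 + 0.9 + 3.1 + 8.6 = 25.7.
Posterior ∝ λ^2e^(−11λ) · λ^5e^(−25.7λ) = λ^7e^(−36.7λ), i.e. Gamma(8, 36.7).
Mode = (a−1)/b = 7/36.7 ≈ 0.191.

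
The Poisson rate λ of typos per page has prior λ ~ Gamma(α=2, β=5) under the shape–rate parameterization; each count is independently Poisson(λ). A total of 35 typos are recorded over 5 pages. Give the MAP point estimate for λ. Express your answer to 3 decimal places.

Σxᵢ = 35, n = 5.
Posterior ∝ λe^(−5λ) · λ^35e^(−5λ) = λ^36e^(−10λ), i.e. Gamma(shape=37, rate=10).
The mode of a Gamma(a, b) with a ≥ 1 (shape–rate) is (a−1)/b = 36/10 ≈ 3.600.

λ̂_MAP = 3.600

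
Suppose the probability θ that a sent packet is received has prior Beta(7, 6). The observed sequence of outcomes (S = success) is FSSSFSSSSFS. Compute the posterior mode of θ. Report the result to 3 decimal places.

θ̂_MAP = 0.636

Prior: Beta(7, 6).
Data: 8 successes in 11 trials (from the sequence). The binomial likelihood contributes θ^8(1−θ)^3, so the posterior is Beta(7+8, 6+3) = Beta(15, 9).
For Beta(a, b) with a, b > 1 the mode is (a−1)/(a+b−2) = 14/22 ≈ 0.636.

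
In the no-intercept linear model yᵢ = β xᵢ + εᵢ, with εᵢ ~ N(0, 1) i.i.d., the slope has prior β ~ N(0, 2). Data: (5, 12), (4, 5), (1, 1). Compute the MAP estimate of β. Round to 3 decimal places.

β̂_MAP = 1.906

log p(β | y) = −Σ(yᵢ − βxᵢ)²/(2·1) − β²/(2·2) + const.
Setting the derivative to zero: Σxᵢ(yᵢ − βxᵢ)/1 − β/2 = 0, so β = Σxᵢyᵢ / (Σxᵢ² + σ²/τ²).
Σxᵢyᵢ = 5·12 + 4·5 + 1·1 = 81; Σxᵢ² = 42; σ²/τ² = 0.5.
β̂_MAP = 81 / (42 + 0.5) = 81/42.5 ≈ 1.906.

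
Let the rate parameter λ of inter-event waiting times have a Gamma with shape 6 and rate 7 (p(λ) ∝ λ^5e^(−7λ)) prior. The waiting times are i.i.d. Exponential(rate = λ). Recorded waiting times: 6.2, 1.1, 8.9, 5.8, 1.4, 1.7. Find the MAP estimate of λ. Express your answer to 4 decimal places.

λ̂_MAP = 0.3427

The Exponential(rate=λ) likelihood is ∝ λ^n e^(−λΣtᵢ). Here n = 6 and Σtᵢ = 6.2 + 1.1 + 8.9 + 5.8 + 1.4 + 1.7 = 25.1.
Posterior ∝ λ^5e^(−7λ) · λ^6e^(−25.1λ) = λ^11e^(−32.1λ), i.e. Gamma(12, 32.1).
Mode = (a−1)/b = 11/32.1 ≈ 0.3427.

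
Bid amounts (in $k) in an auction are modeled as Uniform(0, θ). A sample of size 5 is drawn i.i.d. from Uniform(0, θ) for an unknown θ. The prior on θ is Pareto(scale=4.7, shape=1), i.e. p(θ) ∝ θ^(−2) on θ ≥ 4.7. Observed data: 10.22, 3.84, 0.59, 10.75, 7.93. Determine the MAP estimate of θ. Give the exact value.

θ̂_MAP = 10.75

The Uniform(0, θ) likelihood is θ^(−n) for θ ≥ max(xᵢ), zero otherwise. Here max(xᵢ) = 10.75.
Posterior ∝ θ^(−2) · θ^(−5) = θ^(−7) on θ ≥ max(4.7, 10.75) = 10.75.
This density is strictly decreasing in θ, so the posterior mode lies at the lower boundary of the support.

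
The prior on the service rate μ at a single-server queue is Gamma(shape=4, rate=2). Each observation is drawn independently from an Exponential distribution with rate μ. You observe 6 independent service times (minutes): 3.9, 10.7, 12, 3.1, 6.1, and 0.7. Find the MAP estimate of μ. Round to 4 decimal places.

μ̂_MAP = 0.2338

The Exponential(rate=μ) likelihood is ∝ μ^n e^(−μΣtᵢ). Here n = 6 and Σtᵢ = 3.9 + 10.7 + 12 + 3.1 + 6.1 + 0.7 = 36.5.
Posterior ∝ μ^3e^(−2μ) · μ^6e^(−36.5μ) = μ^9e^(−38.5μ), i.e. Gamma(10, 38.5).
Mode = (a−1)/b = 9/38.5 ≈ 0.2338.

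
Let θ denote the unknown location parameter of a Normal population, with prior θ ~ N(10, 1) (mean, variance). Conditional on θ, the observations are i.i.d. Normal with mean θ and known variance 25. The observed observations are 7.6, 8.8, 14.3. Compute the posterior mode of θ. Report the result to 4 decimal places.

θ̂_MAP = 10.0250

n = 3; x̄ = (7.6 + 8.8 + 14.3)/3 = 30.7/3 = 307/30 ≈ 10.2333.
For a Normal prior and Normal likelihood with known variance, the posterior is Normal; its mode equals its mean, the precision-weighted average.
Prior precision 1/σ₀² = 1/1 = 1; data precision n/σ² = 3/25 = 0.12.
θ̂ = (1·10 + 0.12·(307/30)) / (1 + 0.12) = 11.228/1.12 = 10.0250.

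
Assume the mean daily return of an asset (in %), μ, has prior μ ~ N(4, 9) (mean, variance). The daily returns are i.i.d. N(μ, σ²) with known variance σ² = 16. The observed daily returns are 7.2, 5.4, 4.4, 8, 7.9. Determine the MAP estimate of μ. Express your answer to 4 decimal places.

n = 5; x̄ = (7.2 + 5.4 + 4.4 + 8 + 7.9)/5 = 32.9/5 = 6.58.
For a Normal prior and Normal likelihood with known variance, the posterior is Normal; its mode equals its mean, the precision-weighted average.
Prior precision 1/σ₀² = 1/9; data precision n/σ² = 5/16 = 0.3125.
μ̂ = ((1/9)·4 + 0.3125·6.58) / (1/9 + 0.3125) = (3601/1440)/(61/144) = 3601/610 ≈ 5.9033.

μ̂_MAP = 5.9033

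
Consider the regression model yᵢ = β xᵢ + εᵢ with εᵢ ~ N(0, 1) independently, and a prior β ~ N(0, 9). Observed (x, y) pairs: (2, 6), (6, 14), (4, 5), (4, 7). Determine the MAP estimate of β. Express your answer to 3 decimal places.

log p(β | y) = −Σ(yᵢ − βxᵢ)²/(2·1) − β²/(2·9) + const.
Setting the derivative to zero: Σxᵢ(yᵢ − βxᵢ)/1 − β/9 = 0, so β = Σxᵢyᵢ / (Σxᵢ² + σ²/τ²).
Σxᵢyᵢ = 2·6 + 6·14 + 4·5 + 4·7 = 144; Σxᵢ² = 72; σ²/τ² = 1/9.
β̂_MAP = 144 / (72 + 1/9) = 144/(649/9) = 1296/649 ≈ 1.997.

β̂_MAP = 1.997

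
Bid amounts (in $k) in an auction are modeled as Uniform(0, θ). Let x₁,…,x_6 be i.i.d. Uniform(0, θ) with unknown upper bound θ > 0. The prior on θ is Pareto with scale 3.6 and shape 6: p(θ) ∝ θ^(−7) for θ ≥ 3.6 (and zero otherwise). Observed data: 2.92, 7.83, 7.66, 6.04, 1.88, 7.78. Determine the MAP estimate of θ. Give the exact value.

θ̂_MAP = 7.83

The Uniform(0, θ) likelihood is θ^(−n) for θ ≥ max(xᵢ), zero otherwise. Here max(xᵢ) = 7.83.
Posterior ∝ θ^(−7) · θ^(−6) = θ^(−13) on θ ≥ max(3.6, 7.83) = 7.83.
This density is strictly decreasing in θ, so the posterior mode lies at the lower boundary of the support.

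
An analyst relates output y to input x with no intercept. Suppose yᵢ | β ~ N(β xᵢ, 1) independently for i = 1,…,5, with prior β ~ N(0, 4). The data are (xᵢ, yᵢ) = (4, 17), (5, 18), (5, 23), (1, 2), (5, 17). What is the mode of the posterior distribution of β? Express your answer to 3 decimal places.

β̂_MAP = 3.902

log p(β | y) = −Σ(yᵢ − βxᵢ)²/(2·1) − β²/(2·4) + const.
Setting the derivative to zero: Σxᵢ(yᵢ − βxᵢ)/1 − β/4 = 0, so β = Σxᵢyᵢ / (Σxᵢ² + σ²/τ²).
Σxᵢyᵢ = 4·17 + 5·18 + 5·23 + 1·2 + 5·17 = 360; Σxᵢ² = 92; σ²/τ² = 0.25.
β̂_MAP = 360 / (92 + 0.25) = 360/92.25 ≈ 3.902.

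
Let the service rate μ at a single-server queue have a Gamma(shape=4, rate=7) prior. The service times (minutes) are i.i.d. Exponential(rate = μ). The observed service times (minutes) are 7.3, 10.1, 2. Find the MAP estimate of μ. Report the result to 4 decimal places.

The Exponential(rate=μ) likelihood is ∝ μ^n e^(−μΣtᵢ). Here n = 3 and Σtᵢ = 7.3 + 10.1 + 2 = 19.4.
Posterior ∝ μ^3e^(−7μ) · μ^3e^(−19.4μ) = μ^6e^(−26.4μ), i.e. Gamma(7, 26.4).
Mode = (a−1)/b = 6/26.4 ≈ 0.2273.

μ̂_MAP = 0.2273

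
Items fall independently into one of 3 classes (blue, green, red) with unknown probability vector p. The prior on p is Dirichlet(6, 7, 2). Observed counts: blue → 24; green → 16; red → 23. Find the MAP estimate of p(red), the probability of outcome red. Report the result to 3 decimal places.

The posterior is Dirichlet(αᵢ + nᵢ) = Dirichlet(30, 23, 25).
For a Dirichlet(a₁,…,a_K) with all aᵢ > 1, the mode has j-th component (aⱼ − 1)/(Σaᵢ − K).
Here Σaᵢ = 78 and K = 3, so p(red) = (25 − 1)/(78 − 3) = 24/75 ≈ 0.320.

MAP estimate of p(red) = 0.320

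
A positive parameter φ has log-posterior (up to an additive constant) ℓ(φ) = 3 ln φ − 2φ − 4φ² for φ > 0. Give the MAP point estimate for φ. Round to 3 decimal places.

φ̂_MAP = 0.500

ℓ'(φ) = 3/φ − 2 − 8φ. Setting this to zero and multiplying by φ: 8φ² + 2φ − 3 = 0.
φ = (−2 + √(2² + 4·8·3)) / (2·8) = (−2 + √100) / 16 = (−2 + 10)/16 = 1/2.
ℓ''(φ) = −3/φ² − 8 < 0, confirming a maximum.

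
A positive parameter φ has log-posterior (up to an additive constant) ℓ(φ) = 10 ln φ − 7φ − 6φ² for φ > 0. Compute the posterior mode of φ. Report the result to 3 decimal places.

ℓ'(φ) = 10/φ − 7 − 12φ. Setting this to zero and multiplying by φ: 12φ² + 7φ − 10 = 0.
φ = (−7 + √(7² + 4·12·10)) / (2·12) = (−7 + √529) / 24 = (−7 + 23)/24 = 2/3.
ℓ''(φ) = −10/φ² − 12 < 0, confirming a maximum.

φ̂_MAP = 0.667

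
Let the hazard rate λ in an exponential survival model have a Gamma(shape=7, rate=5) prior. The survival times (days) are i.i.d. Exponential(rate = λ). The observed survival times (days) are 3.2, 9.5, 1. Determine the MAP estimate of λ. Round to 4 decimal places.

The Exponential(rate=λ) likelihood is ∝ λ^n e^(−λΣtᵢ). Here n = 3 and Σtᵢ = 3.2 + 9.5 + 1 = 13.7.
Posterior ∝ λ^6e^(−5λ) · λ^3e^(−13.7λ) = λ^9e^(−18.7λ), i.e. Gamma(10, 18.7).
Mode = (a−1)/b = 9/18.7 ≈ 0.4813.

λ̂_MAP = 0.4813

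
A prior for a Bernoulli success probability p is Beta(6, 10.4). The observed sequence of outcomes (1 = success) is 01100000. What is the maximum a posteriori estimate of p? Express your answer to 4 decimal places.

Prior: Beta(6, 10.4).
Data: 2 successes in 8 trials (from the sequence). The binomial likelihood contributes p^2(1−p)^6, so the posterior is Beta(6+2, 10.4+6) = Beta(8, 16.4).
For Beta(a, b) with a, b > 1 the mode is (a−1)/(a+b−2) = 7/22.4 ≈ 0.3125.

p̂_MAP = 0.3125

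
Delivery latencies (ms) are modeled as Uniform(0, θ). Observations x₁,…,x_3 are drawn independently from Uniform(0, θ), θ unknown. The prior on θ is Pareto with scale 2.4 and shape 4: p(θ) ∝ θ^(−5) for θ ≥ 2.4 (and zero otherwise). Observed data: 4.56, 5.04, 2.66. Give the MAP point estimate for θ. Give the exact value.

The Uniform(0, θ) likelihood is θ^(−n) for θ ≥ max(xᵢ), zero otherwise. Here max(xᵢ) = 5.04.
Posterior ∝ θ^(−5) · θ^(−3) = θ^(−8) on θ ≥ max(2.4, 5.04) = 5.04.
This density is strictly decreasing in θ, so the posterior mode lies at the lower boundary of the support.

θ̂_MAP = 5.04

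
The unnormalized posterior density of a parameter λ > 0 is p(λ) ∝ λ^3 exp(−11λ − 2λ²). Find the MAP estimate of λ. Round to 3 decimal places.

λ̂_MAP = 0.250

ℓ'(λ) = 3/λ − 11 − 4λ. Setting this to zero and multiplying by λ: 4λ² + 11λ − 3 = 0.
λ = (−11 + √(11² + 4·4·3)) / (2·4) = (−11 + √169) / 8 = (−11 + 13)/8 = 1/4.
ℓ''(λ) = −3/λ² − 4 < 0, confirming a maximum.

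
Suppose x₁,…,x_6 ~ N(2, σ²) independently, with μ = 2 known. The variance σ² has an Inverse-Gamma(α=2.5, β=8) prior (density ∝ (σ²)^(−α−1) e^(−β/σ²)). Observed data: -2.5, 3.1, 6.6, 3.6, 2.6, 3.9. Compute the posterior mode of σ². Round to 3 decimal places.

σ̂²_MAP = 5.012

Sum of squared deviations about the known mean: SS = (-2.5−2)² + (3.1−2)² + (6.6−2)² + (3.6−2)² + (2.6−2)² + (3.9−2)² = 49.15.
The Normal likelihood contributes (σ²)^(−n/2) exp(−SS/(2σ²)), so the posterior is Inverse-Gamma(α + n/2, β + SS/2) = Inverse-Gamma(5.5, 32.575).
The mode of Inverse-Gamma(a, b) is b/(a+1) = 32.575/6.5 ≈ 5.012.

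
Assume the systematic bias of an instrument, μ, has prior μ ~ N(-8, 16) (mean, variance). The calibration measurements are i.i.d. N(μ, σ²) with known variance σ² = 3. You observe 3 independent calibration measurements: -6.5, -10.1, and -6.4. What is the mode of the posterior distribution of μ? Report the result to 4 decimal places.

n = 3; x̄ = ((-6.5) + (-10.1) + (-6.4))/3 = -23/3 = -23/3 ≈ -7.6667.
For a Normal prior and Normal likelihood with known variance, the posterior is Normal; its mode equals its mean, the precision-weighted average.
Prior precision 1/σ₀² = 1/16 = 0.0625; data precision n/σ² = 3/3 = 1.
μ̂ = (0.0625·(-8) + 1·(-23/3)) / (0.0625 + 1) = (-49/6)/1.0625 = -392/51 ≈ -7.6863.

μ̂_MAP = -7.6863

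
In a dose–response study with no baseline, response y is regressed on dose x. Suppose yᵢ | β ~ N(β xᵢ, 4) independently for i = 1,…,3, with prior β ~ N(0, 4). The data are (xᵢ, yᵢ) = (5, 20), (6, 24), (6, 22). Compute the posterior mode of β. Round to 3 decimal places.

β̂_MAP = 3.837

log p(β | y) = −Σ(yᵢ − βxᵢ)²/(2·4) − β²/(2·4) + const.
Setting the derivative to zero: Σxᵢ(yᵢ − βxᵢ)/4 − β/4 = 0, so β = Σxᵢyᵢ / (Σxᵢ² + σ²/τ²).
Σxᵢyᵢ = 5·20 + 6·24 + 6·22 = 376; Σxᵢ² = 97; σ²/τ² = 1.
β̂_MAP = 376 / (97 + 1) = 376/98 ≈ 3.837.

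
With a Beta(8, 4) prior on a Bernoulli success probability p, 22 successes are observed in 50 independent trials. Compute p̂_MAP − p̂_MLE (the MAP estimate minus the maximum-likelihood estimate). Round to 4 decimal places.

Posterior is Beta(30, 32); MAP = (30−1)/(62−2) = 29/60 ≈ 0.48333.
MLE ignores the prior: p̂_MLE = k/n = 22/50 ≈ 0.44000.
Difference = 29/60 − 22/50 = 13/300 ≈ 0.0433.

MAP − MLE = 0.0433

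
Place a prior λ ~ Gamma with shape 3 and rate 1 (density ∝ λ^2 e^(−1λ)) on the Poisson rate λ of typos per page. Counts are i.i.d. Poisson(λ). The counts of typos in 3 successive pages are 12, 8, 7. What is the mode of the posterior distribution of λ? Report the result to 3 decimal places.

λ̂_MAP = 7.250

Σxᵢ = 12+8+7 = 27, with n = 3.
Posterior ∝ λ^2e^(−1λ) · λ^27e^(−3λ) = λ^29e^(−4λ), i.e. Gamma(shape=30, rate=4).
The mode of a Gamma(a, b) with a ≥ 1 (shape–rate) is (a−1)/b = 29/4 ≈ 7.250.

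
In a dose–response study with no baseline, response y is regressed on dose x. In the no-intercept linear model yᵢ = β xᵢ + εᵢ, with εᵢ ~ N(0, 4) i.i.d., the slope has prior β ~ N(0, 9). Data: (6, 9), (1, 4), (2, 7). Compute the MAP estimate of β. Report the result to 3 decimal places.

log p(β | y) = −Σ(yᵢ − βxᵢ)²/(2·4) − β²/(2·9) + const.
Setting the derivative to zero: Σxᵢ(yᵢ − βxᵢ)/4 − β/9 = 0, so β = Σxᵢyᵢ / (Σxᵢ² + σ²/τ²).
Σxᵢyᵢ = 6·9 + 1·4 + 2·7 = 72; Σxᵢ² = 41; σ²/τ² = 4/9.
β̂_MAP = 72 / (41 + 4/9) = 72/(373/9) = 648/373 ≈ 1.737.

β̂_MAP = 1.737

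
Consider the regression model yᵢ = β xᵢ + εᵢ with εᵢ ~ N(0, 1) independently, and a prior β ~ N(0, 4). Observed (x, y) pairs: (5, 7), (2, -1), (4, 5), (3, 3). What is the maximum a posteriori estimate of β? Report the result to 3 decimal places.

log p(β | y) = −Σ(yᵢ − βxᵢ)²/(2·1) − β²/(2·4) + const.
Setting the derivative to zero: Σxᵢ(yᵢ − βxᵢ)/1 − β/4 = 0, so β = Σxᵢyᵢ / (Σxᵢ² + σ²/τ²).
Σxᵢyᵢ = 5·7 + 2·(-1) + 4·5 + 3·3 = 62; Σxᵢ² = 54; σ²/τ² = 0.25.
β̂_MAP = 62 / (54 + 0.25) = 62/54.25 ≈ 1.143.

β̂_MAP = 1.143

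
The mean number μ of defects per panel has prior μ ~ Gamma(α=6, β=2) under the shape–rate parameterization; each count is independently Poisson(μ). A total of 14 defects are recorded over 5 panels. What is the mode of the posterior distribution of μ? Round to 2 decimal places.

Σxᵢ = 14, n = 5.
Posterior ∝ μ^5e^(−2μ) · μ^14e^(−5μ) = μ^19e^(−7μ), i.e. Gamma(shape=20, rate=7).
The mode of a Gamma(a, b) with a ≥ 1 (shape–rate) is (a−1)/b = 19/7 ≈ 2.71.

μ̂_MAP = 2.71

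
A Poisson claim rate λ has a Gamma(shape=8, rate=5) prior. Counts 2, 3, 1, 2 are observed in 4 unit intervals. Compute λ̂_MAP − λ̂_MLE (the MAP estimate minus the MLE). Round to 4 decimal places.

MAP − MLE = -0.3333

Σxᵢ = 8. Posterior is Gamma(16, 9); MAP = (16−1)/9 = 15/9 ≈ 1.66667.
MLE = x̄ = 8/4 ≈ 2.00000.
Difference = 15/9 − 8/4 = -1/3 ≈ -0.3333.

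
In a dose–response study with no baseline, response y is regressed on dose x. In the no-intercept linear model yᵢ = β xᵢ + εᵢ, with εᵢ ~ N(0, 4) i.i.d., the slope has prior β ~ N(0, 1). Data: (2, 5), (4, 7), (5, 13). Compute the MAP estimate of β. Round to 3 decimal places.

β̂_MAP = 2.102

log p(β | y) = −Σ(yᵢ − βxᵢ)²/(2·4) − β²/(2·1) + const.
Setting the derivative to zero: Σxᵢ(yᵢ − βxᵢ)/4 − β/1 = 0, so β = Σxᵢyᵢ / (Σxᵢ² + σ²/τ²).
Σxᵢyᵢ = 2·5 + 4·7 + 5·13 = 103; Σxᵢ² = 45; σ²/τ² = 4.
β̂_MAP = 103 / (45 + 4) = 103/49 ≈ 2.102.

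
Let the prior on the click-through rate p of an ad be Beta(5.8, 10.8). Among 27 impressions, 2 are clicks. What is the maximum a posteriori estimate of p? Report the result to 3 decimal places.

p̂_MAP = 0.163

Prior: Beta(5.8, 10.8).
Data: 2 successes in 27 trials. The binomial likelihood contributes p^2(1−p)^25, so the posterior is Beta(5.8+2, 10.8+25) = Beta(7.8, 35.8).
For Beta(a, b) with a, b > 1 the mode is (a−1)/(a+b−2) = 6.8/41.6 ≈ 0.163.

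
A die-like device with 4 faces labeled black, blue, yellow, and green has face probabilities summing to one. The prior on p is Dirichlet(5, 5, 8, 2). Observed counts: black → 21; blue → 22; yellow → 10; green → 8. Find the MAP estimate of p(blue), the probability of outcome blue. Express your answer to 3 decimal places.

The posterior is Dirichlet(αᵢ + nᵢ) = Dirichlet(26, 27, 18, 10).
For a Dirichlet(a₁,…,a_K) with all aᵢ > 1, the mode has j-th component (aⱼ − 1)/(Σaᵢ − K).
Here Σaᵢ = 81 and K = 4, so p(blue) = (27 − 1)/(81 − 4) = 26/77 ≈ 0.338.

MAP estimate of p(blue) = 0.338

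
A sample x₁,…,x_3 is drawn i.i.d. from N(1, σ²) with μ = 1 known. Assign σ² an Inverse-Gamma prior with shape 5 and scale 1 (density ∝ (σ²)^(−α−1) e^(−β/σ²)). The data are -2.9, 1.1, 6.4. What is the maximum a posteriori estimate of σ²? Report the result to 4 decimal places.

σ̂²_MAP = 3.0920

Sum of squared deviations about the known mean: SS = (-2.9−1)² + (1.1−1)² + (6.4−1)² = 44.38.
The Normal likelihood contributes (σ²)^(−n/2) exp(−SS/(2σ²)), so the posterior is Inverse-Gamma(α + n/2, β + SS/2) = Inverse-Gamma(6.5, 23.19).
The mode of Inverse-Gamma(a, b) is b/(a+1) = 23.19/7.5 ≈ 3.0920.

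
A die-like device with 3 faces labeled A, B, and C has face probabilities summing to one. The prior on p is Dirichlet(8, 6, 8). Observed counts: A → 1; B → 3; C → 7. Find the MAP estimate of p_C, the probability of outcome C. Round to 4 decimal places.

MAP estimate of p_C = 0.4667

The posterior is Dirichlet(αᵢ + nᵢ) = Dirichlet(9, 9, 15).
For a Dirichlet(a₁,…,a_K) with all aᵢ > 1, the mode has j-th component (aⱼ − 1)/(Σaᵢ − K).
Here Σaᵢ = 33 and K = 3, so p_C = (15 − 1)/(33 − 3) = 14/30 ≈ 0.4667.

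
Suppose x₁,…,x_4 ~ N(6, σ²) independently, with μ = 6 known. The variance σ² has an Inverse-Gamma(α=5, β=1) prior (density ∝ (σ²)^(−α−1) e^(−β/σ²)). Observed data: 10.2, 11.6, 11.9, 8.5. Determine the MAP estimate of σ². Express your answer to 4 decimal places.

Sum of squared deviations about the known mean: SS = (10.2−6)² + (11.6−6)² + (11.9−6)² + (8.5−6)² = 90.06.
The Normal likelihood contributes (σ²)^(−n/2) exp(−SS/(2σ²)), so the posterior is Inverse-Gamma(α + n/2, β + SS/2) = Inverse-Gamma(7, 46.03).
The mode of Inverse-Gamma(a, b) is b/(a+1) = 46.03/8 ≈ 5.7538.

σ̂²_MAP = 5.7538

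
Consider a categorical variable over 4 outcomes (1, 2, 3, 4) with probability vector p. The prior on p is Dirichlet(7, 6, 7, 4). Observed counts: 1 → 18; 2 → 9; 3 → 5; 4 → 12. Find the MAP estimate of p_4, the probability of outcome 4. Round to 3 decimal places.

MAP estimate: 0.234

The posterior is Dirichlet(αᵢ + nᵢ) = Dirichlet(25, 15, 12, 16).
For a Dirichlet(a₁,…,a_K) with all aᵢ > 1, the mode has j-th component (aⱼ − 1)/(Σaᵢ − K).
Here Σaᵢ = 68 and K = 4, so p_4 = (16 − 1)/(68 − 4) = 15/64 ≈ 0.234.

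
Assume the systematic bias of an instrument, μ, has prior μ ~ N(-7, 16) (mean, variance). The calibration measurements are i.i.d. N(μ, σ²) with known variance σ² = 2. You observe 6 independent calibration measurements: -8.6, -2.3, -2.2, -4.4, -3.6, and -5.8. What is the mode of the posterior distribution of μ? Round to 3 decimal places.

μ̂_MAP = -4.535

n = 6; x̄ = ((-8.6) + (-2.3) + (-2.2) + (-4.4) + (-3.6) + (-5.8))/6 = -26.9/6 = -269/60 ≈ -4.4833.
For a Normal prior and Normal likelihood with known variance, the posterior is Normal; its mode equals its mean, the precision-weighted average.
Prior precision 1/σ₀² = 1/16 = 0.0625; data precision n/σ² = 6/2 = 3.
μ̂ = (0.0625·(-7) + 3·(-269/60)) / (0.0625 + 3) = (-13.8875)/3.0625 = -1111/245 ≈ -4.535.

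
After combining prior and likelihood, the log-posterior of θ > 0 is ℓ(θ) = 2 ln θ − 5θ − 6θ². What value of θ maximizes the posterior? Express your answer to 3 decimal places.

ℓ'(θ) = 2/θ − 5 − 12θ. Setting this to zero and multiplying by θ: 12θ² + 5θ − 2 = 0.
θ = (−5 + √(5² + 4·12·2)) / (2·12) = (−5 + √121) / 24 = (−5 + 11)/24 = 1/4.
ℓ''(θ) = −2/θ² − 12 < 0, confirming a maximum.

θ̂_MAP = 0.250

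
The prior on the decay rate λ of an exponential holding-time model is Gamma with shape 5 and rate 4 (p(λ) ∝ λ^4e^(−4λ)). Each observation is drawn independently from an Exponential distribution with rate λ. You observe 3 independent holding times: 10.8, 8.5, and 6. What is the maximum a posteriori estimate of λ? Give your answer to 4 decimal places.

The Exponential(rate=λ) likelihood is ∝ λ^n e^(−λΣtᵢ). Here n = 3 and Σtᵢ = 10.8 + 8.5 + 6 = 25.3.
Posterior ∝ λ^4e^(−4λ) · λ^3e^(−25.3λ) = λ^7e^(−29.3λ), i.e. Gamma(8, 29.3).
Mode = (a−1)/b = 7/29.3 ≈ 0.2389.

λ̂_MAP = 0.2389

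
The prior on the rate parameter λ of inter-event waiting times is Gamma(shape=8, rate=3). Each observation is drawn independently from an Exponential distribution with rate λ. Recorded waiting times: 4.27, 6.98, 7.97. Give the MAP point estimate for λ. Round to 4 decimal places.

λ̂_MAP = 0.4500

The Exponential(rate=λ) likelihood is ∝ λ^n e^(−λΣtᵢ). Here n = 3 and Σtᵢ = 4.27 + 6.98 + 7.97 = 19.22.
Posterior ∝ λ^7e^(−3λ) · λ^3e^(−19.22λ) = λ^10e^(−22.22λ), i.e. Gamma(11, 22.22).
Mode = (a−1)/b = 10/22.22 ≈ 0.4500.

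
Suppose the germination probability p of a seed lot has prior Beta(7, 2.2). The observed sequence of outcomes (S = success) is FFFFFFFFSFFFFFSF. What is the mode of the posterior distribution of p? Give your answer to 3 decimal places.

Prior: Beta(7, 2.2).
Data: 2 successes in 16 trials (from the sequence). The binomial likelihood contributes p^2(1−p)^14, so the posterior is Beta(7+2, 2.2+14) = Beta(9, 16.2).
For Beta(a, b) with a, b > 1 the mode is (a−1)/(a+b−2) = 8/23.2 ≈ 0.345.

p̂_MAP = 0.345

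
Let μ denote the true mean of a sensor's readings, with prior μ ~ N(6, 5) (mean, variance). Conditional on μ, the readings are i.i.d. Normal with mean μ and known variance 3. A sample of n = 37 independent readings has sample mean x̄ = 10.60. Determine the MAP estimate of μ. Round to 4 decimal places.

μ̂_MAP = 10.5266

n = 37, x̄ = 10.60.
For a Normal prior and Normal likelihood with known variance, the posterior is Normal; its mode equals its mean, the precision-weighted average.
Prior precision 1/σ₀² = 1/5 = 0.2; data precision n/σ² = 37/3.
μ̂ = (0.2·6 + (37/3)·10.6) / (0.2 + 37/3) = (1979/15)/(188/15) = 1979/188 ≈ 10.5266.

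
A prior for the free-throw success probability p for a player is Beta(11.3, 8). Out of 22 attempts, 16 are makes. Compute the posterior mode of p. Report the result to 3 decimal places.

p̂_MAP = 0.669

Prior: Beta(11.3, 8).
Data: 16 successes in 22 trials. The binomial likelihood contributes p^16(1−p)^6, so the posterior is Beta(11.3+16, 8+6) = Beta(27.3, 14).
For Beta(a, b) with a, b > 1 the mode is (a−1)/(a+b−2) = 26.3/39.3 ≈ 0.669.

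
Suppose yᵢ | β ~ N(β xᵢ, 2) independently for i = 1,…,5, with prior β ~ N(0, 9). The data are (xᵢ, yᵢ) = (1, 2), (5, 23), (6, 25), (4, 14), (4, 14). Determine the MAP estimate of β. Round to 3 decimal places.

log p(β | y) = −Σ(yᵢ − βxᵢ)²/(2·2) − β²/(2·9) + const.
Setting the derivative to zero: Σxᵢ(yᵢ − βxᵢ)/2 − β/9 = 0, so β = Σxᵢyᵢ / (Σxᵢ² + σ²/τ²).
Σxᵢyᵢ = 1·2 + 5·23 + 6·25 + 4·14 + 4·14 = 379; Σxᵢ² = 94; σ²/τ² = 2/9.
β̂_MAP = 379 / (94 + 2/9) = 379/(848/9) = 3411/848 ≈ 4.022.

β̂_MAP = 4.022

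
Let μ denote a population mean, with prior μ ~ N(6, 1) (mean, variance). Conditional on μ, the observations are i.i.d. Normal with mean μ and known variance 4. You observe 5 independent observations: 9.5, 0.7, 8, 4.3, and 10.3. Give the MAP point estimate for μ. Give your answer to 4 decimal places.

n = 5; x̄ = (9.5 + 0.7 + 8 + 4.3 + 10.3)/5 = 32.8/5 = 6.56.
For a Normal prior and Normal likelihood with known variance, the posterior is Normal; its mode equals its mean, the precision-weighted average.
Prior precision 1/σ₀² = 1/1 = 1; data precision n/σ² = 5/4 = 1.25.
μ̂ = (1·6 + 1.25·6.56) / (1 + 1.25) = 14.2/2.25 = 284/45 ≈ 6.3111.

μ̂_MAP = 6.3111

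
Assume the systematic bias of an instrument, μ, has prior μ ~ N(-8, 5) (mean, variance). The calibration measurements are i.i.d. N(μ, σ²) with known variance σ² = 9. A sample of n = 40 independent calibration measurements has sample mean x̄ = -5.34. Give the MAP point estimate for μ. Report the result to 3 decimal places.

μ̂_MAP = -5.455

n = 40, x̄ = -5.34.
For a Normal prior and Normal likelihood with known variance, the posterior is Normal; its mode equals its mean, the precision-weighted average.
Prior precision 1/σ₀² = 1/5 = 0.2; data precision n/σ² = 40/9.
μ̂ = (0.2·(-8) + (40/9)·(-5.34)) / (0.2 + 40/9) = (-76/3)/(209/45) = -60/11 ≈ -5.455.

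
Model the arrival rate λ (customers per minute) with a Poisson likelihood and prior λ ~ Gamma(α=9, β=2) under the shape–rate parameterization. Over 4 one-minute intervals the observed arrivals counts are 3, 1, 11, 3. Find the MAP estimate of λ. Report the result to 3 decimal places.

Σxᵢ = 3+1+11+3 = 18, with n = 4.
Posterior ∝ λ^8e^(−2λ) · λ^18e^(−4λ) = λ^26e^(−6λ), i.e. Gamma(shape=27, rate=6).
The mode of a Gamma(a, b) with a ≥ 1 (shape–rate) is (a−1)/b = 26/6 ≈ 4.333.

λ̂_MAP = 4.333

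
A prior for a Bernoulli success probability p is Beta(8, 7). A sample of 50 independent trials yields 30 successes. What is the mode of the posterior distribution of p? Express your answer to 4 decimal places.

p̂_MAP = 0.5873

Prior: Beta(8, 7).
Data: 30 successes in 50 trials. The binomial likelihood contributes p^30(1−p)^20, so the posterior is Beta(8+30, 7+20) = Beta(38, 27).
For Beta(a, b) with a, b > 1 the mode is (a−1)/(a+b−2) = 37/63 ≈ 0.5873.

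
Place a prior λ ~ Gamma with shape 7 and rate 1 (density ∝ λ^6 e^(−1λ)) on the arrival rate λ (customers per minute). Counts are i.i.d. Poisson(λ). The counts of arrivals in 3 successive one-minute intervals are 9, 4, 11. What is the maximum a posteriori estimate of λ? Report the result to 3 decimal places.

λ̂_MAP = 7.500

Σxᵢ = 9+4+11 = 24, with n = 3.
Posterior ∝ λ^6e^(−1λ) · λ^24e^(−3λ) = λ^30e^(−4λ), i.e. Gamma(shape=31, rate=4).
The mode of a Gamma(a, b) with a ≥ 1 (shape–rate) is (a−1)/b = 30/4 ≈ 7.500.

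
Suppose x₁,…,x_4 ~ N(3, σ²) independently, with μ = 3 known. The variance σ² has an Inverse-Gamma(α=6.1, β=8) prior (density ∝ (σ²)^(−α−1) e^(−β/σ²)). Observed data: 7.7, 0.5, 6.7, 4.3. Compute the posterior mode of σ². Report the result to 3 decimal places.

Sum of squared deviations about the known mean: SS = (7.7−3)² + (0.5−3)² + (6.7−3)² + (4.3−3)² = 43.72.
The Normal likelihood contributes (σ²)^(−n/2) exp(−SS/(2σ²)), so the posterior is Inverse-Gamma(α + n/2, β + SS/2) = Inverse-Gamma(8.1, 29.86).
The mode of Inverse-Gamma(a, b) is b/(a+1) = 29.86/9.1 ≈ 3.281.

σ̂²_MAP = 3.281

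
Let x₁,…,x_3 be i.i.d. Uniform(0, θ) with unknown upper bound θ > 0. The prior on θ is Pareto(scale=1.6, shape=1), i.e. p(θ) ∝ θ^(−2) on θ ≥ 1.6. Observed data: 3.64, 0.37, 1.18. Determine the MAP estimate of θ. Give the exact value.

θ̂_MAP = 3.64

The Uniform(0, θ) likelihood is θ^(−n) for θ ≥ max(xᵢ), zero otherwise. Here max(xᵢ) = 3.64.
Posterior ∝ θ^(−2) · θ^(−3) = θ^(−5) on θ ≥ max(1.6, 3.64) = 3.64.
This density is strictly decreasing in θ, so the posterior mode lies at the lower boundary of the support.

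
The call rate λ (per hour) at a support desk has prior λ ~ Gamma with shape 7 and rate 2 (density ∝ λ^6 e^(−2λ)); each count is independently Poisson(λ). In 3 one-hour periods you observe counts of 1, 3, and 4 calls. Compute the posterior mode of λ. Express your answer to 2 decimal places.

λ̂_MAP = 2.80

Σxᵢ = 1+3+4 = 8, with n = 3.
Posterior ∝ λ^6e^(−2λ) · λ^8e^(−3λ) = λ^14e^(−5λ), i.e. Gamma(shape=15, rate=5).
The mode of a Gamma(a, b) with a ≥ 1 (shape–rate) is (a−1)/b = 14/5 ≈ 2.80.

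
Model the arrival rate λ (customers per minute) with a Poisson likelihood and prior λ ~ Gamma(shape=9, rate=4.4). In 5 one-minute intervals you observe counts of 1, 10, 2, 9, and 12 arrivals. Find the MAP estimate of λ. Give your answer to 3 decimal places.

λ̂_MAP = 4.468

Σxᵢ = 1+10+2+9+12 = 34, with n = 5.
Posterior ∝ λ^8e^(−4.4λ) · λ^34e^(−5λ) = λ^42e^(−9.4λ), i.e. Gamma(shape=43, rate=9.4).
The mode of a Gamma(a, b) with a ≥ 1 (shape–rate) is (a−1)/b = 42/9.4 ≈ 4.468.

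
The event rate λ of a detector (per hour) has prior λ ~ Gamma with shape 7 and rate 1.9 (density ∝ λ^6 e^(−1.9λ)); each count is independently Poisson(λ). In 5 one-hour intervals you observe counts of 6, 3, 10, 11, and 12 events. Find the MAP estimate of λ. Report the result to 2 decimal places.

Σxᵢ = 6+3+10+11+12 = 42, with n = 5.
Posterior ∝ λ^6e^(−1.9λ) · λ^42e^(−5λ) = λ^48e^(−6.9λ), i.e. Gamma(shape=49, rate=6.9).
The mode of a Gamma(a, b) with a ≥ 1 (shape–rate) is (a−1)/b = 48/6.9 ≈ 6.96.

λ̂_MAP = 6.96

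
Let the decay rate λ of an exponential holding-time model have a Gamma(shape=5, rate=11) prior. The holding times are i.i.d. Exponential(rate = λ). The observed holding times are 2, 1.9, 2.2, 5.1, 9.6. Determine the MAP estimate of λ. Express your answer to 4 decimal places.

λ̂_MAP = 0.2830

The Exponential(rate=λ) likelihood is ∝ λ^n e^(−λΣtᵢ). Here n = 5 and Σtᵢ = 2 + 1.9 + 2.2 + 5.1 + 9.6 = 20.8.
Posterior ∝ λ^4e^(−11λ) · λ^5e^(−20.8λ) = λ^9e^(−31.8λ), i.e. Gamma(10, 31.8).
Mode = (a−1)/b = 9/31.8 ≈ 0.2830.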